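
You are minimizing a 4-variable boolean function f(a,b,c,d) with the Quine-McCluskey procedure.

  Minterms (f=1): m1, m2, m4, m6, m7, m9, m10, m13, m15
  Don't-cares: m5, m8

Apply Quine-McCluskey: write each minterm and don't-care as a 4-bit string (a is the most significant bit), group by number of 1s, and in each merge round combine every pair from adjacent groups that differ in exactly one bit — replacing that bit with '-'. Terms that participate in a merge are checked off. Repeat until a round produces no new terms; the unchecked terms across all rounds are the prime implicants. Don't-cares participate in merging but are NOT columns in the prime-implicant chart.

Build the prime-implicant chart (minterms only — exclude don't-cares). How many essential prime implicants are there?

Round 0: 0001✓ 0010✓ 0100✓ 0101✓ 0110✓ 0111✓ 1000✓ 1001✓ 1010✓ 1101✓ 1111✓
Round 1: -001✓ -010 -101✓ -111✓ 0-01✓ 0-10 01-0✓ 01-1✓ 010-✓ 011-✓ 1-01✓ 10-0 100- 11-1✓
Round 2: --01 -1-1 01--
PIs = {--01, -010, -1-1, 0-10, 01--, 10-0, 100-}
Coverage chart:
  m1: --01 ←essential
  m2: -010,0-10
  m4: 01-- ←essential
  m6: 0-10,01--
  m7: -1-1,01--
  m9: --01,100-
  m10: -010,10-0
  m13: --01,-1-1
  m15: -1-1 ←essential
Essential: --01, -1-1, 01--

3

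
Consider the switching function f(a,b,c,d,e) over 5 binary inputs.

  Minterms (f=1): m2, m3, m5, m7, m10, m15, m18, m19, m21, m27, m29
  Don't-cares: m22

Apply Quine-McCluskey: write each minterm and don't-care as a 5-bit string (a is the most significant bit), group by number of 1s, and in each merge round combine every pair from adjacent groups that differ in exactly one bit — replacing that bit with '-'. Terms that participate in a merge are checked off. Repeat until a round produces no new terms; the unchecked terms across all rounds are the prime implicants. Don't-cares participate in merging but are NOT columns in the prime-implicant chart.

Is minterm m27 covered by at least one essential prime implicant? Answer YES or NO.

[col 0] 00010*, 00011*, 00101*, 00111*, 01010*, 01111*, 10010*, 10011*, 10101*, 10110*, 11011*, 11101*
[col 1] -0010*, -0011*, -0101, 0-010, 0-111, 00-11, 0001-*, 001-1, 1-011, 1-101, 10-10, 1001-*
[col 2] -001-
Prime implicants: -001-, -0101, 0-010, 0-111, 00-11, 001-1, 1-011, 1-101, 10-10
PI chart (minterm → PIs covering it):
  2 | -001-,0-010
  3 | -001-,00-11
  5 | -0101,001-1
  7 | 0-111,00-11,001-1
  10 | 0-010  (sole → essential)
  15 | 0-111  (sole → essential)
  18 | -001-,10-10
  19 | -001-,1-011
  21 | -0101,1-101
  27 | 1-011  (sole → essential)
  29 | 1-101  (sole → essential)
Essential prime implicants: 0-010, 0-111, 1-011, 1-101

YES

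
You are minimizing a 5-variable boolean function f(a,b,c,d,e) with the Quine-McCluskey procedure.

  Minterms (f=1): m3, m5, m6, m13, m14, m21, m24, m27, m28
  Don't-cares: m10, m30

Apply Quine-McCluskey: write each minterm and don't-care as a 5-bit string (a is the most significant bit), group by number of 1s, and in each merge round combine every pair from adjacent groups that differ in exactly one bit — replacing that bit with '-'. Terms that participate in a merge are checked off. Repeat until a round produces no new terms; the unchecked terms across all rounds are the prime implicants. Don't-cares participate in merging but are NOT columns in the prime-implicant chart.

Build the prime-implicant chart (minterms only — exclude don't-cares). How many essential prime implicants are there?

size-2^0 implicants → 00011  00101(✓)  00110(✓)  01010(✓)  01101(✓)  01110(✓)  10101(✓)  11000(✓)  11011  11100(✓)  11110(✓)
size-2^1 implicants → -0101  -1110  0-101  0-110  01-10  11-00  111-0
Unchecked terms (primes): -0101, -1110, 0-101, 0-110, 00011, 01-10, 11-00, 11011, 111-0
Minterm coverage:
  m3 ⊆ 00011 [E]
  m5 ⊆ -0101,0-101
  m6 ⊆ 0-110 [E]
  m13 ⊆ 0-101 [E]
  m14 ⊆ -1110,0-110,01-10
  m21 ⊆ -0101 [E]
  m24 ⊆ 11-00 [E]
  m27 ⊆ 11011 [E]
  m28 ⊆ 11-00,111-0
E = {-0101, 0-101, 0-110, 00011, 11-00, 11011}

6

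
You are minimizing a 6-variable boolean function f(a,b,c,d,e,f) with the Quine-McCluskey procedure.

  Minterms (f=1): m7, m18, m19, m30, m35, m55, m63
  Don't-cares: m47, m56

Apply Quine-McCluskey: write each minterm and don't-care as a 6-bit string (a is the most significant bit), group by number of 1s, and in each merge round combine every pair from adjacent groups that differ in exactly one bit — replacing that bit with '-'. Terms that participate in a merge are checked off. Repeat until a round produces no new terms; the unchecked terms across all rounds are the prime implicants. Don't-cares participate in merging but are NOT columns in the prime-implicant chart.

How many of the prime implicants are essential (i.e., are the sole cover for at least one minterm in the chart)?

[col 0] 000111, 010010*, 010011*, 011110, 100011, 101111*, 110111*, 111000, 111111*
[col 1] 01001-, 1-1111, 11-111
Prime implicants: 000111, 01001-, 011110, 1-1111, 100011, 11-111, 111000
PI chart (minterm → PIs covering it):
  7 | 000111  (sole → essential)
  18 | 01001-  (sole → essential)
  19 | 01001-  (sole → essential)
  30 | 011110  (sole → essential)
  35 | 100011  (sole → essential)
  55 | 11-111  (sole → essential)
  63 | 1-1111,11-111
Essential prime implicants: 000111, 01001-, 011110, 100011, 11-111

5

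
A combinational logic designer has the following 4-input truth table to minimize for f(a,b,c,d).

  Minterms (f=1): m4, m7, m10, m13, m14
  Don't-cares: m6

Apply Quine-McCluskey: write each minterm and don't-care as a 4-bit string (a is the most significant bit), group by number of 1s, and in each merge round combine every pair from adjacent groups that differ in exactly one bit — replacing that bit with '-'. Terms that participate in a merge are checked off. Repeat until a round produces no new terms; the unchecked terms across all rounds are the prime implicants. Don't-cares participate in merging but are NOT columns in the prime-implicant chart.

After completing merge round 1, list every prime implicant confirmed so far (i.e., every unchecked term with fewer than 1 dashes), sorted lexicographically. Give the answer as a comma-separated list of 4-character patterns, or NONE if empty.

Round 0: 0100✓ 0110✓ 0111✓ 1010✓ 1101 1110✓
Round 1: -110 01-0 011- 1-10
PIs = {-110, 01-0, 011-, 1-10, 1101}

1101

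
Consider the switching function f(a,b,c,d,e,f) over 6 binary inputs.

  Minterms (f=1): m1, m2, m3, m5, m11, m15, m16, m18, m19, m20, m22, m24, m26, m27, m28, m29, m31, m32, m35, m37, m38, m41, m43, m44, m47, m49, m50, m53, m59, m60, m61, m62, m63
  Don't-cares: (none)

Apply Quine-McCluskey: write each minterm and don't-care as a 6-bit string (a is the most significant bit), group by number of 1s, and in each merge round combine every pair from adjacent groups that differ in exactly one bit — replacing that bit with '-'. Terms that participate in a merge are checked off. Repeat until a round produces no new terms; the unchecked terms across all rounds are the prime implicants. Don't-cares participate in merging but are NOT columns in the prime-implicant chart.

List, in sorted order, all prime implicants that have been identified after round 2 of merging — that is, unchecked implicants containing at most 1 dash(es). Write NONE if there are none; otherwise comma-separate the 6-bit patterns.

-00101, -10010, 000-01, 0000-1, 1-0101, 1-1100, 100000, 100110, 1010-1, 11-101, 110-01

[col 0] 000001*, 000010*, 000011*, 000101*, 001011*, 001111*, 010000*, 010010*, 010011*, 010100*, 010110*, 011000*, 011010*, 011011*, 011100*, 011101*, 011111*, 100000, 100011*, 100101*, 100110, 101001*, 101011*, 101100*, 101111*, 110001*, 110010*, 110101*, 111011*, 111100*, 111101*, 111110*, 111111*
[col 1] -00011*, -00101, -01011*, -01111*, -10010, -11011*, -11100*, -11101*, -11111*, 0-0010*, 0-0011*, 0-1011*, 0-1111*, 00-011*, 000-01, 0000-1, 00001-*, 001-11*, 01-000*, 01-010*, 01-011*, 01-100*, 010-00*, 010-10*, 0100-0*, 01001-*, 0101-0*, 011-00*, 011-11*, 0110-0*, 01101-*, 0111-1*, 01110-*, 1-0101, 1-1011*, 1-1100, 1-1111*, 10-011*, 101-11*, 1010-1, 11-101, 110-01, 111-11*, 1111-0*, 1111-1*, 11110-*, 11111-*
[col 2] --1011*, --1111*, -0-011, -01-11*, -11-11*, -111-1, -1110-, 0--011, 0-001-, 0-1-11*, 01--00, 01-0-0, 01-01-, 010--0, 1-1-11*, 1111--
[col 3] --1-11
Prime implicants: --1-11, -0-011, -00101, -10010, -111-1, -1110-, 0--011, 0-001-, 000-01, 0000-1, 01--00, 01-0-0, 01-01-, 010--0, 1-0101, 1-1100, 100000, 100110, 1010-1, 11-101, 110-01, 1111--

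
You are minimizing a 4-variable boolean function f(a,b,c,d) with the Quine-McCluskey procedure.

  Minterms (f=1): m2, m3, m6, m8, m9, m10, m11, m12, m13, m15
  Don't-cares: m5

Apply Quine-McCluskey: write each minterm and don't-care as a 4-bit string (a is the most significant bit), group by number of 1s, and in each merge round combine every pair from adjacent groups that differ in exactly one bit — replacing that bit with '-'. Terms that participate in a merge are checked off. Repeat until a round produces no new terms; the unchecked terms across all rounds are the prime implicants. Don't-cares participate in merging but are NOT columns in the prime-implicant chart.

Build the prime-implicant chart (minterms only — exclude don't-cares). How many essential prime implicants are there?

Round 0: 0010✓ 0011✓ 0101✓ 0110✓ 1000✓ 1001✓ 1010✓ 1011✓ 1100✓ 1101✓ 1111✓
Round 1: -010✓ -011✓ -101 0-10 001-✓ 1-00✓ 1-01✓ 1-11✓ 10-0✓ 10-1✓ 100-✓ 101-✓ 11-1✓ 110-✓
Round 2: -01- 1--1 1-0- 10--
PIs = {-01-, -101, 0-10, 1--1, 1-0-, 10--}
Coverage chart:
  m2: -01-,0-10
  m3: -01- ←essential
  m6: 0-10 ←essential
  m8: 1-0-,10--
  m9: 1--1,1-0-,10--
  m10: -01-,10--
  m11: -01-,1--1,10--
  m12: 1-0- ←essential
  m13: -101,1--1,1-0-
  m15: 1--1 ←essential
Essential: -01-, 0-10, 1--1, 1-0-

4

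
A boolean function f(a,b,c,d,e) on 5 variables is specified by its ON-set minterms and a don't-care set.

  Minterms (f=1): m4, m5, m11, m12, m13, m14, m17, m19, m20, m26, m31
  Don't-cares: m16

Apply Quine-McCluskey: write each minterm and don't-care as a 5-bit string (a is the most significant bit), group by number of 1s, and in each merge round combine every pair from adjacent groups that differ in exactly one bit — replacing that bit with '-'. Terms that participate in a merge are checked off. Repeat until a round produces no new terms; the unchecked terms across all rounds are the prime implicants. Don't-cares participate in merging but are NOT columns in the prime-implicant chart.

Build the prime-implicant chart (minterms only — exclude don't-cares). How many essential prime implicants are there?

6

[col 0] 00100*, 00101*, 01011, 01100*, 01101*, 01110*, 10000*, 10001*, 10011*, 10100*, 11010, 11111
[col 1] -0100, 0-100*, 0-101*, 0010-*, 011-0, 0110-*, 10-00, 100-1, 1000-
[col 2] 0-10-
Prime implicants: -0100, 0-10-, 01011, 011-0, 10-00, 100-1, 1000-, 11010, 11111
PI chart (minterm → PIs covering it):
  4 | -0100,0-10-
  5 | 0-10-  (sole → essential)
  11 | 01011  (sole → essential)
  12 | 0-10-,011-0
  13 | 0-10-  (sole → essential)
  14 | 011-0  (sole → essential)
  17 | 100-1,1000-
  19 | 100-1  (sole → essential)
  20 | -0100,10-00
  26 | 11010  (sole → essential)
  31 | 11111  (sole → essential)
Essential prime implicants: 0-10-, 01011, 011-0, 100-1, 11010, 11111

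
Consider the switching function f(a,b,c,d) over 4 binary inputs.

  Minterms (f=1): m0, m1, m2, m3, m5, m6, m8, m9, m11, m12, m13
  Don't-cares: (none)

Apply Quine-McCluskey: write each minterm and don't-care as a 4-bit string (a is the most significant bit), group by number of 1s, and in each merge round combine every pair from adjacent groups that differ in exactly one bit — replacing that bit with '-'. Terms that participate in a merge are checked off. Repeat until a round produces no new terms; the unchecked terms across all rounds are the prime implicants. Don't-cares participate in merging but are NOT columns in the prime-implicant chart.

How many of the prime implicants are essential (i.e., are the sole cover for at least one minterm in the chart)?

4

Round 0: 0000✓ 0001✓ 0010✓ 0011✓ 0101✓ 0110✓ 1000✓ 1001✓ 1011✓ 1100✓ 1101✓
Round 1: -000✓ -001✓ -011✓ -101✓ 0-01✓ 0-10 00-0✓ 00-1✓ 000-✓ 001-✓ 1-00✓ 1-01✓ 10-1✓ 100-✓ 110-✓
Round 2: --01 -0-1 -00- 00-- 1-0-
PIs = {--01, -0-1, -00-, 0-10, 00--, 1-0-}
Coverage chart:
  m0: -00-,00--
  m1: --01,-0-1,-00-,00--
  m2: 0-10,00--
  m3: -0-1,00--
  m5: --01 ←essential
  m6: 0-10 ←essential
  m8: -00-,1-0-
  m9: --01,-0-1,-00-,1-0-
  m11: -0-1 ←essential
  m12: 1-0- ←essential
  m13: --01,1-0-
Essential: --01, -0-1, 0-10, 1-0-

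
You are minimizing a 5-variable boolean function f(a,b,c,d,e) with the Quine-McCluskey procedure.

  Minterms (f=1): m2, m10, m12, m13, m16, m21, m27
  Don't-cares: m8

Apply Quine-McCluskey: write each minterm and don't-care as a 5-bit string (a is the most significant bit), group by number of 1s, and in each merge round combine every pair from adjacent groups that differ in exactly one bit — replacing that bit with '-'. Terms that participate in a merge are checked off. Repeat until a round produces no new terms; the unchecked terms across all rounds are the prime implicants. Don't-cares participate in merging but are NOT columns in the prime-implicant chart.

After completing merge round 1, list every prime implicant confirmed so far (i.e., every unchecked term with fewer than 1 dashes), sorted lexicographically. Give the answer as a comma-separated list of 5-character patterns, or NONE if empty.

10000, 10101, 11011

size-2^0 implicants → 00010(✓)  01000(✓)  01010(✓)  01100(✓)  01101(✓)  10000  10101  11011
size-2^1 implicants → 0-010  01-00  010-0  0110-
Unchecked terms (primes): 0-010, 01-00, 010-0, 0110-, 10000, 10101, 11011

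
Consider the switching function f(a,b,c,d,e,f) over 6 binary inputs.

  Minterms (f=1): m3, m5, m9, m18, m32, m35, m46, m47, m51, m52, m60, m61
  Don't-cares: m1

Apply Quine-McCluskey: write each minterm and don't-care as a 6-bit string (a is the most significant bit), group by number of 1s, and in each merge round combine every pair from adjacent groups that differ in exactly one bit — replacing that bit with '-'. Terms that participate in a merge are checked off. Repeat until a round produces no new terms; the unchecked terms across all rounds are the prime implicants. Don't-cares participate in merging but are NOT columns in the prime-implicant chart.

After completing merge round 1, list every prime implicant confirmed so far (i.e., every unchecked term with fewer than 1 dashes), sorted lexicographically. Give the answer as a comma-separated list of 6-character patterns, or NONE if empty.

[col 0] 000001*, 000011*, 000101*, 001001*, 010010, 100000, 100011*, 101110*, 101111*, 110011*, 110100*, 111100*, 111101*
[col 1] -00011, 00-001, 000-01, 0000-1, 1-0011, 10111-, 11-100, 11110-
Prime implicants: -00011, 00-001, 000-01, 0000-1, 010010, 1-0011, 100000, 10111-, 11-100, 11110-

010010, 100000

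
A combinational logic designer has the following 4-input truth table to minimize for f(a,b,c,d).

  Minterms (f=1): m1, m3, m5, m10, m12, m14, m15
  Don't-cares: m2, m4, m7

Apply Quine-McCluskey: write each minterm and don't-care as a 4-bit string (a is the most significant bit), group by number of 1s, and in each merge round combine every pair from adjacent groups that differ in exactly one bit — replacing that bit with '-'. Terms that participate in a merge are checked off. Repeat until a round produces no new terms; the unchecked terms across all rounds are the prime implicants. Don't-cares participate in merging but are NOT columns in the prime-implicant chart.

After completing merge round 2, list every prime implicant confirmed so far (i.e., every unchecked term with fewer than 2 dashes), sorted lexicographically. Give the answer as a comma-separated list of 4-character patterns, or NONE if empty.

[col 0] 0001*, 0010*, 0011*, 0100*, 0101*, 0111*, 1010*, 1100*, 1110*, 1111*
[col 1] -010, -100, -111, 0-01*, 0-11*, 00-1*, 001-, 01-1*, 010-, 1-10, 11-0, 111-
[col 2] 0--1
Prime implicants: -010, -100, -111, 0--1, 001-, 010-, 1-10, 11-0, 111-

-010, -100, -111, 001-, 010-, 1-10, 11-0, 111-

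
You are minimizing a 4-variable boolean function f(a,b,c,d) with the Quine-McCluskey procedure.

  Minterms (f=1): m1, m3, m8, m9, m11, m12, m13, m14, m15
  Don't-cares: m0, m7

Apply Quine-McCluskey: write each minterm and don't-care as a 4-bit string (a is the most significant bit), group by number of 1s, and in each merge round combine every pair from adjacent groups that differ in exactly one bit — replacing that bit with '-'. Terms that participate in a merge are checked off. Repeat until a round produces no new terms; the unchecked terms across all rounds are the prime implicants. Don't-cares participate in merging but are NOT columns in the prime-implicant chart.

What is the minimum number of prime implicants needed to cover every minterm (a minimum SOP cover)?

size-2^0 implicants → 0000(✓)  0001(✓)  0011(✓)  0111(✓)  1000(✓)  1001(✓)  1011(✓)  1100(✓)  1101(✓)  1110(✓)  1111(✓)
size-2^1 implicants → -000(✓)  -001(✓)  -011(✓)  -111(✓)  0-11(✓)  00-1(✓)  000-(✓)  1-00(✓)  1-01(✓)  1-11(✓)  10-1(✓)  100-(✓)  11-0(✓)  11-1(✓)  110-(✓)  111-(✓)
size-2^2 implicants → --11  -0-1  -00-  1--1  1-0-  11--
Unchecked terms (primes): --11, -0-1, -00-, 1--1, 1-0-, 11--
Minterm coverage:
  m1 ⊆ -0-1,-00-
  m3 ⊆ --11,-0-1
  m8 ⊆ -00-,1-0-
  m9 ⊆ -0-1,-00-,1--1,1-0-
  m11 ⊆ --11,-0-1,1--1
  m12 ⊆ 1-0-,11--
  m13 ⊆ 1--1,1-0-,11--
  m14 ⊆ 11-- [E]
  m15 ⊆ --11,1--1,11--
E = {11--}
Petrick residual → --11, -00-
Cover = cd + b'c' + ab  |cover|=3

3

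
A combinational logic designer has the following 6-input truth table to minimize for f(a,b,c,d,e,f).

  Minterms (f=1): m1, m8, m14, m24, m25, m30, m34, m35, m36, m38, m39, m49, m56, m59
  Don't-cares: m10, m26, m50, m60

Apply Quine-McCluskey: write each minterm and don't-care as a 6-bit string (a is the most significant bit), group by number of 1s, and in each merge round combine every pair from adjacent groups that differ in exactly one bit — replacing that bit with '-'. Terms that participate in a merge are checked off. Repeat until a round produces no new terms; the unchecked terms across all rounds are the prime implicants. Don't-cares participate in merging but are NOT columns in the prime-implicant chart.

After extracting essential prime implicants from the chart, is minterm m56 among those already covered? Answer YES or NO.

size-2^0 implicants → 000001  001000(✓)  001010(✓)  001110(✓)  011000(✓)  011001(✓)  011010(✓)  011110(✓)  100010(✓)  100011(✓)  100100(✓)  100110(✓)  100111(✓)  110001  110010(✓)  111000(✓)  111011  111100(✓)
size-2^1 implicants → -11000  0-1000(✓)  0-1010(✓)  0-1110(✓)  001-10(✓)  0010-0(✓)  011-10(✓)  0110-0(✓)  01100-  1-0010  100-10(✓)  100-11(✓)  10001-(✓)  1001-0  10011-(✓)  111-00
size-2^2 implicants → 0-1-10  0-10-0  100-1-
Unchecked terms (primes): -11000, 0-1-10, 0-10-0, 000001, 01100-, 1-0010, 100-1-, 1001-0, 110001, 111-00, 111011
Minterm coverage:
  m1 ⊆ 000001 [E]
  m8 ⊆ 0-10-0 [E]
  m14 ⊆ 0-1-10 [E]
  m24 ⊆ -11000,0-10-0,01100-
  m25 ⊆ 01100- [E]
  m30 ⊆ 0-1-10 [E]
  m34 ⊆ 1-0010,100-1-
  m35 ⊆ 100-1- [E]
  m36 ⊆ 1001-0 [E]
  m38 ⊆ 100-1-,1001-0
  m39 ⊆ 100-1- [E]
  m49 ⊆ 110001 [E]
  m56 ⊆ -11000,111-00
  m59 ⊆ 111011 [E]
E = {0-1-10, 0-10-0, 000001, 01100-, 100-1-, 1001-0, 110001, 111011}

NO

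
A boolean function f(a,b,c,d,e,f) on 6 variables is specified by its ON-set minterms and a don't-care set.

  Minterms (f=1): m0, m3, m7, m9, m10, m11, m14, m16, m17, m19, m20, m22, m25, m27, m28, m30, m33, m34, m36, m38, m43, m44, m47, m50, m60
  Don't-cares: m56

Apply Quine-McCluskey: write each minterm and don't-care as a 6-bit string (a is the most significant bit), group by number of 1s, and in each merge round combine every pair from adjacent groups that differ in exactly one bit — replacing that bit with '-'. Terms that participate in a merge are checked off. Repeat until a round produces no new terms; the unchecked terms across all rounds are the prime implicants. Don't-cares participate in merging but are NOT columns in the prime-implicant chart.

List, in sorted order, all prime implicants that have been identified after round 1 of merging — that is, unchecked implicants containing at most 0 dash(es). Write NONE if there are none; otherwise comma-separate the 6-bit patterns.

[col 0] 000000*, 000011*, 000111*, 001001*, 001010*, 001011*, 001110*, 010000*, 010001*, 010011*, 010100*, 010110*, 011001*, 011011*, 011100*, 011110*, 100001, 100010*, 100100*, 100110*, 101011*, 101100*, 101111*, 110010*, 111000*, 111100*
[col 1] -01011, -11100, 0-0000, 0-0011*, 0-1001*, 0-1011*, 0-1110, 00-011*, 000-11, 001-10, 0010-1*, 00101-, 01-001*, 01-011*, 01-100*, 01-110*, 010-00, 0100-1*, 01000-, 0101-0*, 0110-1*, 0111-0*, 1-0010, 1-1100, 10-100, 100-10, 1001-0, 101-11, 111-00
[col 2] 0--011, 0-10-1, 01-0-1, 01-1-0
Prime implicants: -01011, -11100, 0--011, 0-0000, 0-10-1, 0-1110, 000-11, 001-10, 00101-, 01-0-1, 01-1-0, 010-00, 01000-, 1-0010, 1-1100, 10-100, 100-10, 100001, 1001-0, 101-11, 111-00

100001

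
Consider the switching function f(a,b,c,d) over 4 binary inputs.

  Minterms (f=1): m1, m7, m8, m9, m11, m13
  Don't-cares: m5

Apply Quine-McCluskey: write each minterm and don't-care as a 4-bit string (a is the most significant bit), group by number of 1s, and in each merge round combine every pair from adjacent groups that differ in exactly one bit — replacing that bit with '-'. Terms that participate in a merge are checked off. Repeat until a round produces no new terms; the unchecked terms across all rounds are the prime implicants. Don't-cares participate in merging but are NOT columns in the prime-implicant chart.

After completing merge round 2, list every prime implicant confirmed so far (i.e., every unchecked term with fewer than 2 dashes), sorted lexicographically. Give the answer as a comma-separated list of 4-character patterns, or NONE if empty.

01-1, 10-1, 100-

size-2^0 implicants → 0001(✓)  0101(✓)  0111(✓)  1000(✓)  1001(✓)  1011(✓)  1101(✓)
size-2^1 implicants → -001(✓)  -101(✓)  0-01(✓)  01-1  1-01(✓)  10-1  100-
size-2^2 implicants → --01
Unchecked terms (primes): --01, 01-1, 10-1, 100-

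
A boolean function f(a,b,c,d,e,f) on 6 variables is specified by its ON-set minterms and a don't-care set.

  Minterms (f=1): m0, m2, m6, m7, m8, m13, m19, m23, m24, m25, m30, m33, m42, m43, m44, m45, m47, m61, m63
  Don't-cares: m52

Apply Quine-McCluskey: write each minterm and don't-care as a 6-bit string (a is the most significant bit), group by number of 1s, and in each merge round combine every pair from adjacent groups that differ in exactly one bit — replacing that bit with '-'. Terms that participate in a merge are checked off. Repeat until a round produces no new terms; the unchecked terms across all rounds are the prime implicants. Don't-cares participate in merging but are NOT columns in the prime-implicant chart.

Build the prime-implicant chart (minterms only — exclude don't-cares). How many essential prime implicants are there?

8

[col 0] 000000*, 000010*, 000110*, 000111*, 001000*, 001101*, 010011*, 010111*, 011000*, 011001*, 011110, 100001, 101010*, 101011*, 101100*, 101101*, 101111*, 110100, 111101*, 111111*
[col 1] -01101, 0-0111, 0-1000, 00-000, 000-10, 0000-0, 00011-, 010-11, 01100-, 1-1101*, 1-1111*, 101-11, 10101-, 1011-1*, 10110-, 1111-1*
[col 2] 1-11-1
Prime implicants: -01101, 0-0111, 0-1000, 00-000, 000-10, 0000-0, 00011-, 010-11, 01100-, 011110, 1-11-1, 100001, 101-11, 10101-, 10110-, 110100
PI chart (minterm → PIs covering it):
  0 | 00-000,0000-0
  2 | 000-10,0000-0
  6 | 000-10,00011-
  7 | 0-0111,00011-
  8 | 0-1000,00-000
  13 | -01101  (sole → essential)
  19 | 010-11  (sole → essential)
  23 | 0-0111,010-11
  24 | 0-1000,01100-
  25 | 01100-  (sole → essential)
  30 | 011110  (sole → essential)
  33 | 100001  (sole → essential)
  42 | 10101-  (sole → essential)
  43 | 101-11,10101-
  44 | 10110-  (sole → essential)
  45 | -01101,1-11-1,10110-
  47 | 1-11-1,101-11
  61 | 1-11-1  (sole → essential)
  63 | 1-11-1  (sole → essential)
Essential prime implicants: -01101, 010-11, 01100-, 011110, 1-11-1, 100001, 10101-, 10110-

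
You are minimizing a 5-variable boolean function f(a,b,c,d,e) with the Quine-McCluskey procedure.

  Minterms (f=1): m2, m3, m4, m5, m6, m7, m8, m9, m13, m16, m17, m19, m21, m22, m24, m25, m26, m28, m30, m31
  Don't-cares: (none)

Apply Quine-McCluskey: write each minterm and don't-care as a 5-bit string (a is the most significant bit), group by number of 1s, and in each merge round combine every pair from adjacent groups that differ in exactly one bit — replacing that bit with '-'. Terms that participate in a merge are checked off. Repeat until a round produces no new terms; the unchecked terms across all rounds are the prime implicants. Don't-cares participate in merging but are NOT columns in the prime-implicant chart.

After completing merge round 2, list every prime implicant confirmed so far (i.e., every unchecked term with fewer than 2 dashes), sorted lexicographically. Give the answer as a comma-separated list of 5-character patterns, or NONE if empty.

[col 0] 00010*, 00011*, 00100*, 00101*, 00110*, 00111*, 01000*, 01001*, 01101*, 10000*, 10001*, 10011*, 10101*, 10110*, 11000*, 11001*, 11010*, 11100*, 11110*, 11111*
[col 1] -0011, -0101, -0110, -1000*, -1001*, 0-101, 00-10*, 00-11*, 0001-*, 001-0*, 001-1*, 0010-*, 0011-*, 01-01, 0100-*, 1-000*, 1-001*, 1-110, 10-01, 100-1, 1000-*, 11-00*, 11-10*, 110-0*, 1100-*, 111-0*, 1111-
[col 2] -100-, 00-1-, 001--, 1-00-, 11--0
Prime implicants: -0011, -0101, -0110, -100-, 0-101, 00-1-, 001--, 01-01, 1-00-, 1-110, 10-01, 100-1, 11--0, 1111-

-0011, -0101, -0110, 0-101, 01-01, 1-110, 10-01, 100-1, 1111-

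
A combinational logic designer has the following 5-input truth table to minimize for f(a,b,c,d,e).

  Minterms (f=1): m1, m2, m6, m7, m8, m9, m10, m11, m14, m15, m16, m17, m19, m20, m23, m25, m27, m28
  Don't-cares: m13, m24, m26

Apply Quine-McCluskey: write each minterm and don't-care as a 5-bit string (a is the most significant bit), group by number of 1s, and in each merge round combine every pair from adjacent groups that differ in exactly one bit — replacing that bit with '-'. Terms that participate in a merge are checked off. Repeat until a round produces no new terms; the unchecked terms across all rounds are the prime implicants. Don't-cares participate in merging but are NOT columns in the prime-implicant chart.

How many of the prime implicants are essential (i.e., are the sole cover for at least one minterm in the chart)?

Round 0: 00001✓ 00010✓ 00110✓ 00111✓ 01000✓ 01001✓ 01010✓ 01011✓ 01101✓ 01110✓ 01111✓ 10000✓ 10001✓ 10011✓ 10100✓ 10111✓ 11000✓ 11001✓ 11010✓ 11011✓ 11100✓
Round 1: -0001✓ -0111 -1000✓ -1001✓ -1010✓ -1011✓ 0-001✓ 0-010✓ 0-110✓ 0-111✓ 00-10✓ 0011-✓ 01-01✓ 01-10✓ 01-11✓ 010-0✓ 010-1✓ 0100-✓ 0101-✓ 011-1✓ 0111-✓ 1-000✓ 1-001✓ 1-011✓ 1-100✓ 10-00✓ 10-11 100-1✓ 1000-✓ 11-00✓ 110-0✓ 110-1✓ 1100-✓ 1101-✓
Round 2: --001 -10-0✓ -10-1✓ -100-✓ -101-✓ 0--10 0-11- 01--1 01-1- 010--✓ 1--00 1-0-1 1-00- 110--✓
Round 3: -10--
PIs = {--001, -0111, -10--, 0--10, 0-11-, 01--1, 01-1-, 1--00, 1-0-1, 1-00-, 10-11}
Coverage chart:
  m1: --001 ←essential
  m2: 0--10 ←essential
  m6: 0--10,0-11-
  m7: -0111,0-11-
  m8: -10-- ←essential
  m9: --001,-10--,01--1
  m10: -10--,0--10,01-1-
  m11: -10--,01--1,01-1-
  m14: 0--10,0-11-,01-1-
  m15: 0-11-,01--1,01-1-
  m16: 1--00,1-00-
  m17: --001,1-0-1,1-00-
  m19: 1-0-1,10-11
  m20: 1--00 ←essential
  m23: -0111,10-11
  m25: --001,-10--,1-0-1,1-00-
  m27: -10--,1-0-1
  m28: 1--00 ←essential
Essential: --001, -10--, 0--10, 1--00

4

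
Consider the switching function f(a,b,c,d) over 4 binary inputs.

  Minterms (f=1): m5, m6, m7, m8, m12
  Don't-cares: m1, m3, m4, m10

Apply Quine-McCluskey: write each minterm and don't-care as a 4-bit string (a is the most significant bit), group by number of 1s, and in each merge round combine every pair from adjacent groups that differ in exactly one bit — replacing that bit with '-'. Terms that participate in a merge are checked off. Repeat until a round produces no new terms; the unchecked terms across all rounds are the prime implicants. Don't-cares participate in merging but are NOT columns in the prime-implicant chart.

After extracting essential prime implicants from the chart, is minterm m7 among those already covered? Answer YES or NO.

[col 0] 0001*, 0011*, 0100*, 0101*, 0110*, 0111*, 1000*, 1010*, 1100*
[col 1] -100, 0-01*, 0-11*, 00-1*, 01-0*, 01-1*, 010-*, 011-*, 1-00, 10-0
[col 2] 0--1, 01--
Prime implicants: -100, 0--1, 01--, 1-00, 10-0
PI chart (minterm → PIs covering it):
  5 | 0--1,01--
  6 | 01--  (sole → essential)
  7 | 0--1,01--
  8 | 1-00,10-0
  12 | -100,1-00
Essential prime implicants: 01--

YES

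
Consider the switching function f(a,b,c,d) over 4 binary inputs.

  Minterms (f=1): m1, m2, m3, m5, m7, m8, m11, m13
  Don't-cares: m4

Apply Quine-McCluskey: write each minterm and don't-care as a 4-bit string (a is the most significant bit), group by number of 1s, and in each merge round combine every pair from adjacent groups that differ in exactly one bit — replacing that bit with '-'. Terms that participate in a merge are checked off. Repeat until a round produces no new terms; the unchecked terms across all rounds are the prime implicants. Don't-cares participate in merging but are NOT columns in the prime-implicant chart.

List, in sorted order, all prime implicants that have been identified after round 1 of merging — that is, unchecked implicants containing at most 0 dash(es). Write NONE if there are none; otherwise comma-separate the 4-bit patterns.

1000

size-2^0 implicants → 0001(✓)  0010(✓)  0011(✓)  0100(✓)  0101(✓)  0111(✓)  1000  1011(✓)  1101(✓)
size-2^1 implicants → -011  -101  0-01(✓)  0-11(✓)  00-1(✓)  001-  01-1(✓)  010-
size-2^2 implicants → 0--1
Unchecked terms (primes): -011, -101, 0--1, 001-, 010-, 1000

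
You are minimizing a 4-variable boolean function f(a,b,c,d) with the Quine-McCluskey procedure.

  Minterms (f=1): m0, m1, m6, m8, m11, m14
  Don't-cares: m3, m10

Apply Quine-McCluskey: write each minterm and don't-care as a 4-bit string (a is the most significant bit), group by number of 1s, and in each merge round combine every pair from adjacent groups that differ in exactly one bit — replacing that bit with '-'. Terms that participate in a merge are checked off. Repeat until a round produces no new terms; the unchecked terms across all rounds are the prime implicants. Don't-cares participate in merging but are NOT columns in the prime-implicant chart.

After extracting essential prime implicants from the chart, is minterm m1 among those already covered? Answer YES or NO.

NO

[col 0] 0000*, 0001*, 0011*, 0110*, 1000*, 1010*, 1011*, 1110*
[col 1] -000, -011, -110, 00-1, 000-, 1-10, 10-0, 101-
Prime implicants: -000, -011, -110, 00-1, 000-, 1-10, 10-0, 101-
PI chart (minterm → PIs covering it):
  0 | -000,000-
  1 | 00-1,000-
  6 | -110  (sole → essential)
  8 | -000,10-0
  11 | -011,101-
  14 | -110,1-10
Essential prime implicants: -110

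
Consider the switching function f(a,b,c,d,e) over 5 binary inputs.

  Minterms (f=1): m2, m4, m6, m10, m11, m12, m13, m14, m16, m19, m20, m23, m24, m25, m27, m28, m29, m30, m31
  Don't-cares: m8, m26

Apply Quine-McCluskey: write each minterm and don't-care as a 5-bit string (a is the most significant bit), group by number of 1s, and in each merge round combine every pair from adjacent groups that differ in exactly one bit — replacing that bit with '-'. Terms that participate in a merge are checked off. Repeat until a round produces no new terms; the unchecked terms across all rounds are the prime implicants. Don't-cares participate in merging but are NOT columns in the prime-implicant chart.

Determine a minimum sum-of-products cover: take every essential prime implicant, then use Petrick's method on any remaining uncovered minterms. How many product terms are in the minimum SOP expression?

7

[col 0] 00010*, 00100*, 00110*, 01000*, 01010*, 01011*, 01100*, 01101*, 01110*, 10000*, 10011*, 10100*, 10111*, 11000*, 11001*, 11010*, 11011*, 11100*, 11101*, 11110*, 11111*
[col 1] -0100*, -1000*, -1010*, -1011*, -1100*, -1101*, -1110*, 0-010*, 0-100*, 0-110*, 00-10*, 001-0*, 01-00*, 01-10*, 010-0*, 0101-*, 011-0*, 0110-*, 1-000*, 1-011*, 1-100*, 1-111*, 10-00*, 10-11*, 11-00*, 11-01*, 11-10*, 11-11*, 110-0*, 110-1*, 1100-*, 1101-*, 111-0*, 111-1*, 1110-*, 1111-*
[col 2] --100, -1-00*, -1-10*, -10-0*, -101-, -11-0*, -110-, 0--10, 0-1-0, 01--0*, 1--00, 1--11, 11--0*, 11--1*, 11-0-*, 11-1-*, 110--*, 111--*
[col 3] -1--0, 11---
Prime implicants: --100, -1--0, -101-, -110-, 0--10, 0-1-0, 1--00, 1--11, 11---
PI chart (minterm → PIs covering it):
  2 | 0--10  (sole → essential)
  4 | --100,0-1-0
  6 | 0--10,0-1-0
  10 | -1--0,-101-,0--10
  11 | -101-  (sole → essential)
  12 | --100,-1--0,-110-,0-1-0
  13 | -110-  (sole → essential)
  14 | -1--0,0--10,0-1-0
  16 | 1--00  (sole → essential)
  19 | 1--11  (sole → essential)
  20 | --100,1--00
  23 | 1--11  (sole → essential)
  24 | -1--0,1--00,11---
  25 | 11---  (sole → essential)
  27 | -101-,1--11,11---
  28 | --100,-1--0,-110-,1--00,11---
  29 | -110-,11---
  30 | -1--0,11---
  31 | 1--11,11---
Essential prime implicants: -101-, -110-, 0--10, 1--00, 1--11, 11---
Petrick residual → --100
Minimum SOP uses 7 PIs: cd'e' + bc'd + bcd' + a'de' + ad'e' + ade + ab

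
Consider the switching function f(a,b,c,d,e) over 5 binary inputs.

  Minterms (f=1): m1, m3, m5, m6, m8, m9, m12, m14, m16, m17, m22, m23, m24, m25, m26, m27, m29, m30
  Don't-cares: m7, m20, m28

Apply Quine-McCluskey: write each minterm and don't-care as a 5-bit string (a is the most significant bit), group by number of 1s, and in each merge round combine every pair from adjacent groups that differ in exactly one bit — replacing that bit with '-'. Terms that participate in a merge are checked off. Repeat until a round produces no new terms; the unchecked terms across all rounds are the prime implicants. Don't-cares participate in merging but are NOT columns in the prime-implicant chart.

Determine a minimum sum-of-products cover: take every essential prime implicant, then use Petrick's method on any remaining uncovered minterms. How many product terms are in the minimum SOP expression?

7

[col 0] 00001*, 00011*, 00101*, 00110*, 00111*, 01000*, 01001*, 01100*, 01110*, 10000*, 10001*, 10100*, 10110*, 10111*, 11000*, 11001*, 11010*, 11011*, 11100*, 11101*, 11110*
[col 1] -0001*, -0110*, -0111*, -1000*, -1001*, -1100*, -1110*, 0-001*, 0-110*, 00-01*, 00-11*, 000-1*, 001-1*, 0011-*, 01-00*, 0100-*, 011-0*, 1-000*, 1-001*, 1-100*, 1-110*, 10-00*, 1000-*, 101-0*, 1011-*, 11-00*, 11-01*, 11-10*, 110-0*, 110-1*, 1100-*, 1101-*, 111-0*, 1110-*
[col 2] --001, --110, -011-, -1-00, -100-, -11-0, 00--1, 1--00, 1-00-, 1-1-0, 11--0, 11-0-, 110--
Prime implicants: --001, --110, -011-, -1-00, -100-, -11-0, 00--1, 1--00, 1-00-, 1-1-0, 11--0, 11-0-, 110--
PI chart (minterm → PIs covering it):
  1 | --001,00--1
  3 | 00--1  (sole → essential)
  5 | 00--1  (sole → essential)
  6 | --110,-011-
  8 | -1-00,-100-
  9 | --001,-100-
  12 | -1-00,-11-0
  14 | --110,-11-0
  16 | 1--00,1-00-
  17 | --001,1-00-
  22 | --110,-011-,1-1-0
  23 | -011-  (sole → essential)
  24 | -1-00,-100-,1--00,1-00-,11--0,11-0-,110--
  25 | --001,-100-,1-00-,11-0-,110--
  26 | 11--0,110--
  27 | 110--  (sole → essential)
  29 | 11-0-  (sole → essential)
  30 | --110,-11-0,1-1-0,11--0
Essential prime implicants: -011-, 00--1, 11-0-, 110--
Petrick residual → -100-, -11-0, 1-00-
Minimum SOP uses 7 PIs: b'cd + bc'd' + bce' + a'b'e + ac'd' + abd' + abc'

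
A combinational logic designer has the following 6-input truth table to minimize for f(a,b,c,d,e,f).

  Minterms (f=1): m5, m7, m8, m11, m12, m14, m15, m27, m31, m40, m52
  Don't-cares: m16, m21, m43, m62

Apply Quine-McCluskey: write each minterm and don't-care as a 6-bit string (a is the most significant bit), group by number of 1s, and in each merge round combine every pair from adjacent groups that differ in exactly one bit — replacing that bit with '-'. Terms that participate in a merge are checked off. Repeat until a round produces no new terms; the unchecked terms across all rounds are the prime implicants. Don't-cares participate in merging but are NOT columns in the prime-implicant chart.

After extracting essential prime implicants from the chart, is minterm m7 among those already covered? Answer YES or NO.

Round 0: 000101✓ 000111✓ 001000✓ 001011✓ 001100✓ 001110✓ 001111✓ 010000 010101✓ 011011✓ 011111✓ 101000✓ 101011✓ 110100 111110
Round 1: -01000 -01011 0-0101 0-1011✓ 0-1111✓ 00-111 0001-1 001-00 001-11✓ 0011-0 00111- 011-11✓
Round 2: 0-1-11
PIs = {-01000, -01011, 0-0101, 0-1-11, 00-111, 0001-1, 001-00, 0011-0, 00111-, 010000, 110100, 111110}
Coverage chart:
  m5: 0-0101,0001-1
  m7: 00-111,0001-1
  m8: -01000,001-00
  m11: -01011,0-1-11
  m12: 001-00,0011-0
  m14: 0011-0,00111-
  m15: 0-1-11,00-111,00111-
  m27: 0-1-11 ←essential
  m31: 0-1-11 ←essential
  m40: -01000 ←essential
  m52: 110100 ←essential
Essential: -01000, 0-1-11, 110100

NO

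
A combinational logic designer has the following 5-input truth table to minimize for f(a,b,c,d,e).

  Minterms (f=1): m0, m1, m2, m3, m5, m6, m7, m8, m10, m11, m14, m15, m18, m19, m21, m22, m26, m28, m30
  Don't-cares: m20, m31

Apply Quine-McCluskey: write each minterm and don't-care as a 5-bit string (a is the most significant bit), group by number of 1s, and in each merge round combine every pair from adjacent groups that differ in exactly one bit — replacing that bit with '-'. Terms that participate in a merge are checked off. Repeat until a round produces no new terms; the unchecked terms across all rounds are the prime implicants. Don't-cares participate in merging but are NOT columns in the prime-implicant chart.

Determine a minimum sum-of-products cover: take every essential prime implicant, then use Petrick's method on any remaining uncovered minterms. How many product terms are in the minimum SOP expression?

7

[col 0] 00000*, 00001*, 00010*, 00011*, 00101*, 00110*, 00111*, 01000*, 01010*, 01011*, 01110*, 01111*, 10010*, 10011*, 10100*, 10101*, 10110*, 11010*, 11100*, 11110*, 11111*
[col 1] -0010*, -0011*, -0101, -0110*, -1010*, -1110*, -1111*, 0-000*, 0-010*, 0-011*, 0-110*, 0-111*, 00-01*, 00-10*, 00-11*, 000-0*, 000-1*, 0000-*, 0001-*, 001-1*, 0011-*, 01-10*, 01-11*, 010-0*, 0101-*, 0111-*, 1-010*, 1-100*, 1-110*, 10-10*, 1001-*, 101-0*, 1010-, 11-10*, 111-0*, 1111-*
[col 2] --010*, --110*, -0-10*, -001-, -1-10*, -111-, 0--10*, 0--11*, 0-0-0, 0-01-*, 0-11-*, 00--1, 00-1-*, 000--, 01-1-*, 1--10*, 1-1-0
[col 3] ---10, 0--1-
Prime implicants: ---10, -001-, -0101, -111-, 0--1-, 0-0-0, 00--1, 000--, 1-1-0, 1010-
PI chart (minterm → PIs covering it):
  0 | 0-0-0,000--
  1 | 00--1,000--
  2 | ---10,-001-,0--1-,0-0-0,000--
  3 | -001-,0--1-,00--1,000--
  5 | -0101,00--1
  6 | ---10,0--1-
  7 | 0--1-,00--1
  8 | 0-0-0  (sole → essential)
  10 | ---10,0--1-,0-0-0
  11 | 0--1-  (sole → essential)
  14 | ---10,-111-,0--1-
  15 | -111-,0--1-
  18 | ---10,-001-
  19 | -001-  (sole → essential)
  21 | -0101,1010-
  22 | ---10,1-1-0
  26 | ---10  (sole → essential)
  28 | 1-1-0  (sole → essential)
  30 | ---10,-111-,1-1-0
Essential prime implicants: ---10, -001-, 0--1-, 0-0-0, 1-1-0
Petrick residual → -0101, 00--1
Minimum SOP uses 7 PIs: de' + b'c'd + b'cd'e + a'd + a'c'e' + a'b'e + ace'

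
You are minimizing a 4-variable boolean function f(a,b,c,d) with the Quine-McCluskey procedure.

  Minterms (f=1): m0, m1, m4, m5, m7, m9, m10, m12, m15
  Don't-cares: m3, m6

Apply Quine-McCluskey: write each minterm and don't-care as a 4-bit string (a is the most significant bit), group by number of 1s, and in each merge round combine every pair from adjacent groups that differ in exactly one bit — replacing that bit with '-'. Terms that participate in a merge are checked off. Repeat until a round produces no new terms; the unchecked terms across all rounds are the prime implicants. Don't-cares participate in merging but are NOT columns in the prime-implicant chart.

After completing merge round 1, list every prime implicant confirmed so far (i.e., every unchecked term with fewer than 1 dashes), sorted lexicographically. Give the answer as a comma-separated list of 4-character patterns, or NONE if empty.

1010

size-2^0 implicants → 0000(✓)  0001(✓)  0011(✓)  0100(✓)  0101(✓)  0110(✓)  0111(✓)  1001(✓)  1010  1100(✓)  1111(✓)
size-2^1 implicants → -001  -100  -111  0-00(✓)  0-01(✓)  0-11(✓)  00-1(✓)  000-(✓)  01-0(✓)  01-1(✓)  010-(✓)  011-(✓)
size-2^2 implicants → 0--1  0-0-  01--
Unchecked terms (primes): -001, -100, -111, 0--1, 0-0-, 01--, 1010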